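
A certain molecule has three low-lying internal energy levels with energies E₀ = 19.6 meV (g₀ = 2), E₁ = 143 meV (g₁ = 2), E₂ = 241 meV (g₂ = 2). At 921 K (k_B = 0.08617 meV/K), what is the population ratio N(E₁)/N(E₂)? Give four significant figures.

3.438

k_BT = 0.08617 × 921 K = 79.3626 meV.
n₁/n₂ = (g₁/g₂) exp[−(E₁−E₂)/kT] = (2/2) × exp(−(-98 meV)/(79.3626 meV)) = (2/2) × exp(1.23484) = 3.438.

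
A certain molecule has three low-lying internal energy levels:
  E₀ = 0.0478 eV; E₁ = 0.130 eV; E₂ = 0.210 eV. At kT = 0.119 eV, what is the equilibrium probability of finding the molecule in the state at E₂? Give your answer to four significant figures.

Eᵢ/kT = 0.401681, 1.09244, 1.76471.
Z = Σ e^(−Eᵢ/kT) = e^(−0.401681) + e^(−1.09244) + e^(−1.76471) = 0.669194 + 0.335397 + 0.171236 = 1.17583.
P₂ = e^(−E₂/kT) / Z = 0.171236/1.17583 = 0.1456.

0.1456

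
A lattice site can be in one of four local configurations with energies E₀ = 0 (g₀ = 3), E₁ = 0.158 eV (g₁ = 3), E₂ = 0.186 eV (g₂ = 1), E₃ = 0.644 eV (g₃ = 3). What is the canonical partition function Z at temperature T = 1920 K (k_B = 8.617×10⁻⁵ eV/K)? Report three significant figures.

k_BT = 8.617×10⁻⁵ × 1920 K = 0.16545 eV.
Eᵢ/kT = 0, 0.95497, 1.1242, 3.8924.
Z = Σ gᵢe^(−Eᵢ/kT) = 3·e^(−0) + 3·e^(−0.95497) + 1·e^(−1.1242) + 3·e^(−3.8924) = 3.0000 + 1.1545 + 0.32491 + 0.061189 = 4.5406.

Z = 4.54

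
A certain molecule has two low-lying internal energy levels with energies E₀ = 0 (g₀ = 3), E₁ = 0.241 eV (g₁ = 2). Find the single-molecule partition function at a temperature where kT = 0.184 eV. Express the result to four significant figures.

Z = 3.540

Eᵢ/kT = 0, 1.30978.
Z = Σ gᵢe^(−Eᵢ/kT) = 3·e^(−0) + 2·e^(−1.30978) = 3.00000 + 0.539759 = 3.53976.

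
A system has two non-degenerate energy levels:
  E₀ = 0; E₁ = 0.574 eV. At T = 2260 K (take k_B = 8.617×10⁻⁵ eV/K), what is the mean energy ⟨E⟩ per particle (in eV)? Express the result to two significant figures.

k_BT = 8.617×10⁻⁵ × 2260 K = 0.1947 eV.
Eᵢ/kT = 0, 2.948.
Z = Σ e^(−Eᵢ/kT) = e^(−0) + e^(−2.948) = 1.000 + 0.05244 = 1.052.
⟨E⟩ = Σ Eᵢ e^(−Eᵢ/kT) / Z = (0·1.000 + 0.574·0.05244) / 1.052 = 0.029 eV.

0.029 eV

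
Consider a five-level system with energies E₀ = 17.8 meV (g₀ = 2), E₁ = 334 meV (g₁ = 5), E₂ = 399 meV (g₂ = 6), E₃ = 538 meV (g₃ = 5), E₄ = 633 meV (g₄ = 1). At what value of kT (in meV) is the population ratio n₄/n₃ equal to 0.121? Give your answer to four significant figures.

189.0 meV

n₄/n₃ = (g₄/g₃) exp[−(E₄−E₃)/kT] = 0.121.
⇒ (E₄−E₃)/kT = ln((1/5)/0.121) = ln(1.65289) = 0.502525.
kT = 95 meV / 0.502525 = 189.0 meV.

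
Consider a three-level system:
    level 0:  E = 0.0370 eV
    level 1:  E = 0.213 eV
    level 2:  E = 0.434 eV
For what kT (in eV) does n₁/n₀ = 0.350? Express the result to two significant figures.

n₁/n₀ = exp[−(E₁−E₀)/kT] = 0.350.
⇒ (E₁−E₀)/kT = ln(1/0.350) = ln(2.857) = 1.050.
kT = 0.1760 eV / 1.050 = 0.17 eV.

0.17 eV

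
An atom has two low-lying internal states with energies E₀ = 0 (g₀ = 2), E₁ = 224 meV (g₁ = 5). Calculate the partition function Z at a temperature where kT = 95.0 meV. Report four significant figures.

Z = 2.473

Eᵢ/kT = 0, 2.35789.
Z = Σ gᵢe^(−Eᵢ/kT) = 2·e^(−0) + 5·e^(−2.35789) = 2.00000 + 0.473098 = 2.47310.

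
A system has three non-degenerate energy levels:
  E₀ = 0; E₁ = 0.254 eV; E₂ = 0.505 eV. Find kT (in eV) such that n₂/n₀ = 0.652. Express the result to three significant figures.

1.18 eV

n₂/n₀ = exp[−(E₂−E₀)/kT] = 0.652.
⇒ (E₂−E₀)/kT = ln(1/0.652) = ln(1.5337) = 0.42768.
kT = 0.505 eV / 0.42768 = 1.18 eV.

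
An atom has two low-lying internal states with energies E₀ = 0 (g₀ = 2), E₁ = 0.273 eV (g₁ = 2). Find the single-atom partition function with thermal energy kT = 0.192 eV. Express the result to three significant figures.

Z = 2.48

Eᵢ/kT = 0, 1.4219.
Z = Σ gᵢe^(−Eᵢ/kT) = 2·e^(−0) + 2·e^(−1.4219) = 2.0000 + 0.48251 = 2.4825.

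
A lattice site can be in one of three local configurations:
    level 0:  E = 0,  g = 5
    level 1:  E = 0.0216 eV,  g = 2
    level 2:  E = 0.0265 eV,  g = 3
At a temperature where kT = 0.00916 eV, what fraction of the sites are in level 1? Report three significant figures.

Eᵢ/kT = 0, 2.3581, 2.8930.
Z = Σ gᵢe^(−Eᵢ/kT) = 5·e^(−0) + 2·e^(−2.3581) + 3·e^(−2.8930) = 5.0000 + 0.18920 + 0.16623 = 5.3554.
P₁ = g₁ e^(−E₁/kT) / Z = 0.18920/5.3554 = 0.0353.

0.0353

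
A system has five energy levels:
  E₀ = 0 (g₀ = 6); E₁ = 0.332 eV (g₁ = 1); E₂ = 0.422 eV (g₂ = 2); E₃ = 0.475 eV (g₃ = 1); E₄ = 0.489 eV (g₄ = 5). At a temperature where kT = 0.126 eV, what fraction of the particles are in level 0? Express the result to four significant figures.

0.9572

Eᵢ/kT = 0, 2.63492, 3.34921, 3.76984, 3.88095.
Z = Σ gᵢe^(−Eᵢ/kT) = 6·e^(−0) + 1·e^(−2.63492) + 2·e^(−3.34921) + 1·e^(−3.76984) + 5·e^(−3.88095) = 6.00000 + 0.0717247 + 0.0702242 + 0.0230558 + 0.103156 = 6.26816.
P₀ = g₀ e^(−E₀/kT) / Z = 6.00000/6.26816 = 0.9572.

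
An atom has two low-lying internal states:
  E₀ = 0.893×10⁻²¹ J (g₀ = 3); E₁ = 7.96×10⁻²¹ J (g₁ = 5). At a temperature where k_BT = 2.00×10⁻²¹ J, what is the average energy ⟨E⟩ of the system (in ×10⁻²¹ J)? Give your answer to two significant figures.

Eᵢ/kT = 0.4465, 3.980.
Z = Σ gᵢe^(−Eᵢ/kT) = 3·e^(−0.4465) + 5·e^(−3.980) = 1.920 + 0.09343 = 2.013.
⟨E⟩ = Σ Eᵢ gᵢe^(−Eᵢ/kT) / Z = (0.893·1.920 + 7.96·0.09343) / 2.013 = 1.2 ×10⁻²¹ J.

1.2 ×10⁻²¹ J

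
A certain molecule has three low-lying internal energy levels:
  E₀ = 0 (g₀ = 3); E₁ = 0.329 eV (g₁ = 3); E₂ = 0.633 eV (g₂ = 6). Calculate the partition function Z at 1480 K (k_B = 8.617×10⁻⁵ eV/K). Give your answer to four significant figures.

k_BT = 8.617×10⁻⁵ × 1480 K = 0.127532 eV.
Eᵢ/kT = 0, 2.57974, 4.96346.
Z = Σ gᵢe^(−Eᵢ/kT) = 3·e^(−0) + 3·e^(−2.57974) + 6·e^(−4.96346) = 3.00000 + 0.227381 + 0.0419322 = 3.26931.

Z = 3.269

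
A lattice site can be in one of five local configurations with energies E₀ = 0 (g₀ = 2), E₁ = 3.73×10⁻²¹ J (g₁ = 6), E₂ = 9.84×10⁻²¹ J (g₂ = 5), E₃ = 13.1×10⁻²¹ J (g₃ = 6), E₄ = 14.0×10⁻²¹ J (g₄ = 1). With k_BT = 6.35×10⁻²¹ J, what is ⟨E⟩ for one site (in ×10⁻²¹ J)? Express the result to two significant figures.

Eᵢ/kT = 0, 0.5874, 1.550, 2.063, 2.205.
Z = Σ gᵢe^(−Eᵢ/kT) = 2·e^(−0) + 6·e^(−0.5874) + 5·e^(−1.550) + 6·e^(−2.063) + 1·e^(−2.205) = 2.000 + 3.335 + 1.061 + 0.7624 + 0.1103 = 7.269.
⟨E⟩ = Σ Eᵢ gᵢe^(−Eᵢ/kT) / Z = (0·2.000 + 3.73·3.335 + 9.84·1.061 + 13.1·0.7624 + 14.0·0.1103) / 7.269 = 4.7 ×10⁻²¹ J.

4.7 ×10⁻²¹ J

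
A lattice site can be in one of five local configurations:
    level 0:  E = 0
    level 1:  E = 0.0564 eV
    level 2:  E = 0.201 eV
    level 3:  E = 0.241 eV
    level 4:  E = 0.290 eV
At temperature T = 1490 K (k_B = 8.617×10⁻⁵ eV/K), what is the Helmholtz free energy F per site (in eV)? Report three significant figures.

-0.0959 eV

k_BT = 8.617×10⁻⁵ × 1490 K = 0.12839 eV.
Eᵢ/kT = 0, 0.43929, 1.5655, 1.8771, 2.2587.
Z = Σ e^(−Eᵢ/kT) = e^(−0) + e^(−0.43929) + e^(−1.5655) + e^(−1.8771) + e^(−2.2587) = 1.0000 + 0.64449 + 0.20898 + 0.15303 + 0.10449 = 2.1110.
F = −kT ln Z = −0.12839 × ln(2.1110) = −0.12839 × 0.74716 = -0.0959 eV.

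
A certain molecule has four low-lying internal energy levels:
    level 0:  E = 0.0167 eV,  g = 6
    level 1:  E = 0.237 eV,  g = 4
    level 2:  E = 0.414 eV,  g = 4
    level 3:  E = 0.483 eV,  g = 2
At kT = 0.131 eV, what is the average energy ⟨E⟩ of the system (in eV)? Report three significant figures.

Eᵢ/kT = 0.12748, 1.8092, 3.1603, 3.6870.
Z = Σ gᵢe^(−Eᵢ/kT) = 6·e^(−0.12748) + 4·e^(−1.8092) + 4·e^(−3.1603) + 2·e^(−3.6870) = 5.2819 + 0.65514 + 0.16965 + 0.050094 = 6.1568.
⟨E⟩ = Σ Eᵢ gᵢe^(−Eᵢ/kT) / Z = (0.0167·5.2819 + 0.237·0.65514 + 0.414·0.16965 + 0.483·0.050094) / 6.1568 = 0.0549 eV.

0.0549 eV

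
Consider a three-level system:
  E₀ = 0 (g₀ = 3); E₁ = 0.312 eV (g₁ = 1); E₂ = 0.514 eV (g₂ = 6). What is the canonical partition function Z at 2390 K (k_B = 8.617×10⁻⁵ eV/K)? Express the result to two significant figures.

k_BT = 8.617×10⁻⁵ × 2390 K = 0.2059 eV.
Eᵢ/kT = 0, 1.515, 2.496.
Z = Σ gᵢe^(−Eᵢ/kT) = 3·e^(−0) + 1·e^(−1.515) + 6·e^(−2.496) = 3.000 + 0.2198 + 0.4945 = 3.714.

Z = 3.7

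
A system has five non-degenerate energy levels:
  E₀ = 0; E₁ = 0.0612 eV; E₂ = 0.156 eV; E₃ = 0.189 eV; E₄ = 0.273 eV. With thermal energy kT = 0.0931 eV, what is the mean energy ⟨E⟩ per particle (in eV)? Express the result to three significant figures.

Eᵢ/kT = 0, 0.65736, 1.6756, 2.0301, 2.9323.
Z = Σ e^(−Eᵢ/kT) = e^(−0) + e^(−0.65736) + e^(−1.6756) + e^(−2.0301) + e^(−2.9323) = 1.0000 + 0.51822 + 0.18720 + 0.13132 + 0.053274 = 1.8900.
⟨E⟩ = Σ Eᵢ e^(−Eᵢ/kT) / Z = (0·1.0000 + 0.0612·0.51822 + 0.156·0.18720 + 0.189·0.13132 + 0.273·0.053274) / 1.8900 = 0.0531 eV.

0.0531 eV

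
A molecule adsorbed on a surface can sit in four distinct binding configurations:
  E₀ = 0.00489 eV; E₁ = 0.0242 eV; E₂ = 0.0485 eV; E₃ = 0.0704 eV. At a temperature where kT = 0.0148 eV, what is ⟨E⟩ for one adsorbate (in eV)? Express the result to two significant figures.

Eᵢ/kT = 0.3304, 1.635, 3.277, 4.757.
Z = Σ e^(−Eᵢ/kT) = e^(−0.3304) + e^(−1.635) + e^(−3.277) + e^(−4.757) = 0.7186 + 0.1950 + 0.03774 + 0.008591 = 0.9599.
⟨E⟩ = Σ Eᵢ e^(−Eᵢ/kT) / Z = (0.00489·0.7186 + 0.0242·0.1950 + 0.0485·0.03774 + 0.0704·0.008591) / 0.9599 = 0.011 eV.

0.011 eV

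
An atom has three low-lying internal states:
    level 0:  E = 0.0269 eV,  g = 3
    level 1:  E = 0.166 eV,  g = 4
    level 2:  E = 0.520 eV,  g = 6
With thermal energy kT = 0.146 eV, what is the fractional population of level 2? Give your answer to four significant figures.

0.04314

Eᵢ/kT = 0.184247, 1.13699, 3.56164.
Z = Σ gᵢe^(−Eᵢ/kT) = 3·e^(−0.184247) + 4·e^(−1.13699) + 6·e^(−3.56164) = 2.49519 + 1.28313 + 0.170353 = 3.94867.
P₂ = g₂ e^(−E₂/kT) / Z = 0.170353/3.94867 = 0.04314.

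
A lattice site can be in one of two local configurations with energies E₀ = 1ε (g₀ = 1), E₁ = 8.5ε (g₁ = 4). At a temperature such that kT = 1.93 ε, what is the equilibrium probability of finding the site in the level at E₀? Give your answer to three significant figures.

Eᵢ/kT = 0.51813, 4.4041.
Z = Σ gᵢe^(−Eᵢ/kT) = 1·e^(−0.51813) + 4·e^(−4.4041) = 0.59563 + 0.048908 = 0.64454.
P₀ = g₀ e^(−E₀/kT) / Z = 0.59563/0.64454 = 0.924.

0.924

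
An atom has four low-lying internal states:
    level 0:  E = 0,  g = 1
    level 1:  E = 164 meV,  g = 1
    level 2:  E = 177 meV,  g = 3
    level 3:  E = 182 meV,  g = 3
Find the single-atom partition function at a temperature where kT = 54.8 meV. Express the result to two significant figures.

Eᵢ/kT = 0, 2.993, 3.230, 3.321.
Z = Σ gᵢe^(−Eᵢ/kT) = 1·e^(−0) + 1·e^(−2.993) + 3·e^(−3.230) + 3·e^(−3.321) = 1.000 + 0.05014 + 0.1187 + 0.1084 = 1.277.

Z = 1.3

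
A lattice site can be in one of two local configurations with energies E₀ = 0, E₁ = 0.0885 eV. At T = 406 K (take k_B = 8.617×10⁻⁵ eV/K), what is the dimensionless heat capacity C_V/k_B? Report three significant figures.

k_BT = 8.617×10⁻⁵ × 406 K = 0.034985 eV.
Eᵢ/kT = 0, 2.5297.
Z = Σ e^(−Eᵢ/kT) = e^(−0) + e^(−2.5297) = 1.0000 + 0.079683 = 1.0797.
⟨E⟩ = 0.0065314 eV, ⟨E²⟩ = 0.00057803 eV².
C_V/k_B = (⟨E²⟩ − ⟨E⟩²)/(kT)² = (0.00057803 − 0.000042659)/0.0012240 = 0.437.

0.437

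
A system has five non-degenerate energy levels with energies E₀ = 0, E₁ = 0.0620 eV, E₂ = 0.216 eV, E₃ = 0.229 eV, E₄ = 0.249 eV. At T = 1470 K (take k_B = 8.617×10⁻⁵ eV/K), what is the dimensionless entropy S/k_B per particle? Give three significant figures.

1.30

k_BT = 8.617×10⁻⁵ × 1470 K = 0.12667 eV.
Eᵢ/kT = 0, 0.48946, 1.7052, 1.8078, 1.9657.
Z = Σ e^(−Eᵢ/kT) = e^(−0) + e^(−0.48946) + e^(−1.7052) + e^(−1.8078) + e^(−1.9657) = 1.0000 + 0.61296 + 0.18174 + 0.16401 + 0.14006 = 2.0988.
⟨E⟩ = Σ EᵢPᵢ = 0.071323 eV.
S/k_B = ln Z + ⟨E⟩/kT = ln(2.0988) + 0.071323/0.12667 = 0.74137 + 0.56306 = 1.30.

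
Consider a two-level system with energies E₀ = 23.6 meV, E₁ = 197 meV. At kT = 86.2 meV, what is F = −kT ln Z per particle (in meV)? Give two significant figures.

13 meV

Eᵢ/kT = 0.2738, 2.285.
Z = Σ e^(−Eᵢ/kT) = e^(−0.2738) + e^(−2.285) = 0.7605 + 0.1018 = 0.8623.
F = −kT ln Z = −86.2 × ln(0.8623) = −86.2 × -0.1482 = 13 meV.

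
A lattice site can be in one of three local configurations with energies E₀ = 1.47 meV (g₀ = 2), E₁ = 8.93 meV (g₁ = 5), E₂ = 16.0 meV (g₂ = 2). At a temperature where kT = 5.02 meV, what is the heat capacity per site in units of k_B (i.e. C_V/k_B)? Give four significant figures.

0.6754

Eᵢ/kT = 0.292829, 1.77888, 3.18725.
Z = Σ gᵢe^(−Eᵢ/kT) = 2·e^(−0.292829) + 5·e^(−1.77888) + 2·e^(−3.18725) = 1.49230 + 0.844136 + 0.0825705 = 2.41901.
⟨E⟩ = 4.56920 meV, ⟨E²⟩ = 37.8991 meV².
C_V/k_B = (⟨E²⟩ − ⟨E⟩²)/(kT)² = (37.8991 − 20.8776)/25.2004 = 0.6754.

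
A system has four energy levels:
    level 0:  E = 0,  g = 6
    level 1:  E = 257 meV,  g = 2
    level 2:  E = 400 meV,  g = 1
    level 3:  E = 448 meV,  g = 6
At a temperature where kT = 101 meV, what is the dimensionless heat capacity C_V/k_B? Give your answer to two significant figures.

Eᵢ/kT = 0, 2.545, 3.960, 4.436.
Z = Σ gᵢe^(−Eᵢ/kT) = 6·e^(−0) + 2·e^(−2.545) + 1·e^(−3.960) + 6·e^(−4.436) = 6.000 + 0.1569 + 0.01906 + 0.07106 = 6.247.
⟨E⟩ = 12.77 meV, ⟨E²⟩ = 4430 meV².
C_V/k_B = (⟨E²⟩ − ⟨E⟩²)/(kT)² = (4430 − 163.1)/10200 = 0.42.

0.42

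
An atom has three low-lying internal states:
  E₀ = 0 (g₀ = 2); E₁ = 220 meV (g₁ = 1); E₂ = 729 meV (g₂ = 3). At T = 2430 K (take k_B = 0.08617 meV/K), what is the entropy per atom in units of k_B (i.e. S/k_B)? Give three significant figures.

k_BT = 0.08617 × 2430 K = 209.39 meV.
Eᵢ/kT = 0, 1.0507, 3.4815.
Z = Σ gᵢe^(−Eᵢ/kT) = 2·e^(−0) + 1·e^(−1.0507) + 3·e^(−3.4815) = 2.0000 + 0.34969 + 0.092284 = 2.4420.
⟨E⟩ = Σ EᵢPᵢ = 59.053 meV.
S/k_B = ln Z + ⟨E⟩/kT = ln(2.4420) + 59.053/209.39 = 0.89282 + 0.28202 = 1.17.

1.17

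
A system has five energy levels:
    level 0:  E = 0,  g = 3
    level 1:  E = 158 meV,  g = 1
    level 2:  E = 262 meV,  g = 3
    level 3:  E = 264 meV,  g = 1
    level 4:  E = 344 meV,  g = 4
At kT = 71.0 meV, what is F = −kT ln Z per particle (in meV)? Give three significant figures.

Eᵢ/kT = 0, 2.2254, 3.6901, 3.7183, 4.8451.
Z = Σ gᵢe^(−Eᵢ/kT) = 3·e^(−0) + 1·e^(−2.2254) + 3·e^(−3.6901) + 1·e^(−3.7183) + 4·e^(−4.8451) = 3.0000 + 0.10802 + 0.074909 + 0.024275 + 0.031467 = 3.2387.
F = −kT ln Z = −71.0 × ln(3.2387) = −71.0 × 1.1752 = -83.4 meV.

-83.4 meV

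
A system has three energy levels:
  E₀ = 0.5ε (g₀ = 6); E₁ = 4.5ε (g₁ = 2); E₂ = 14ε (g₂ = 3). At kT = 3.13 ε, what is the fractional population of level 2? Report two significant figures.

Eᵢ/kT = 0.1597, 1.438, 4.473.
Z = Σ gᵢe^(−Eᵢ/kT) = 6·e^(−0.1597) + 2·e^(−1.438) + 3·e^(−4.473) = 5.114 + 0.4748 + 0.03424 = 5.623.
P₂ = g₂ e^(−E₂/kT) / Z = 0.03424/5.623 = 0.0061.

0.0061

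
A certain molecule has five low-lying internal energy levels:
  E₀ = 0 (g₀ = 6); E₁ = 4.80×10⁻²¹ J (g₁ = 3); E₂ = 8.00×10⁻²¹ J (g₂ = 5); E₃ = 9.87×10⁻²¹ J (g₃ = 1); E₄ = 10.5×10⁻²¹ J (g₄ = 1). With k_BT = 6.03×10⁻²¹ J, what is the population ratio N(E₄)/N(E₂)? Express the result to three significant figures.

n₄/n₂ = (g₄/g₂) exp[−(E₄−E₂)/kT] = (1/5) × exp(−(2.50 ×10⁻²¹ J)/(6.03 ×10⁻²¹ J)) = (1/5) × exp(-0.41459) = 0.132.

0.132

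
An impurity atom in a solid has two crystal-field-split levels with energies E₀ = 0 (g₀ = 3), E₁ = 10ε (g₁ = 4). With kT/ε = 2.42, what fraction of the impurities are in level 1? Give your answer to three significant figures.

Eᵢ/kT = 0, 4.1322.
Z = Σ gᵢe^(−Eᵢ/kT) = 3·e^(−0) + 4·e^(−4.1322) = 3.0000 + 0.064190 = 3.0642.
P₁ = g₁ e^(−E₁/kT) / Z = 0.064190/3.0642 = 0.0209.

0.0209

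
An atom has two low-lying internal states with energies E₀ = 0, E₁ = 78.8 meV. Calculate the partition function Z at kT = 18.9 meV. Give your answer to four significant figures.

Z = 1.015

Eᵢ/kT = 0, 4.16931.
Z = Σ e^(−Eᵢ/kT) = e^(−0) + e^(−4.16931) = 1.00000 + 0.0154629 = 1.01546.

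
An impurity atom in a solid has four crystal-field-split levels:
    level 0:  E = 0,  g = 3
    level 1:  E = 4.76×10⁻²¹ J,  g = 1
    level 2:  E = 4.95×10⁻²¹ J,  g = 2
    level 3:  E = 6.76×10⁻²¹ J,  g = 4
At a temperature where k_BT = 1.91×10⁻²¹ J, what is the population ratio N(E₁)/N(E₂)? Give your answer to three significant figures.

n₁/n₂ = (g₁/g₂) exp[−(E₁−E₂)/kT] = (1/2) × exp(−(-0.19 ×10⁻²¹ J)/(1.91 ×10⁻²¹ J)) = (1/2) × exp(0.099476) = 0.552.

0.552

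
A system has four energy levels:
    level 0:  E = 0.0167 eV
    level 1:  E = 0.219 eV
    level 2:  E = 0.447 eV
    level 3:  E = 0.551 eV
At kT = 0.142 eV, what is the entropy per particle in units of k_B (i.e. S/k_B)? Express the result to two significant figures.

0.71

Eᵢ/kT = 0.1176, 1.542, 3.148, 3.880.
Z = Σ e^(−Eᵢ/kT) = e^(−0.1176) + e^(−1.542) + e^(−3.148) + e^(−3.880) = 0.8891 + 0.2140 + 0.04294 + 0.02065 = 1.167.
⟨E⟩ = Σ EᵢPᵢ = 0.07908 eV.
S/k_B = ln Z + ⟨E⟩/kT = ln(1.167) + 0.07908/0.142 = 0.1544 + 0.5569 = 0.71.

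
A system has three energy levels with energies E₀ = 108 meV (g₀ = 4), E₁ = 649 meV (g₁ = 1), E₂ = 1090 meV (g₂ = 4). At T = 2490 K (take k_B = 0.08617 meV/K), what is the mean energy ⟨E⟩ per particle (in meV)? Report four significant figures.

128.4 meV

k_BT = 0.08617 × 2490 K = 214.563 meV.
Eᵢ/kT = 0.503349, 3.02475, 5.08009.
Z = Σ gᵢe^(−Eᵢ/kT) = 4·e^(−0.503349) + 1·e^(−3.02475) + 4·e^(−5.08009) = 2.41801 + 0.0485700 + 0.0248774 = 2.49146.
⟨E⟩ = Σ Eᵢ gᵢe^(−Eᵢ/kT) / Z = (108·2.41801 + 649·0.0485700 + 1090·0.0248774) / 2.49146 = 128.4 meV.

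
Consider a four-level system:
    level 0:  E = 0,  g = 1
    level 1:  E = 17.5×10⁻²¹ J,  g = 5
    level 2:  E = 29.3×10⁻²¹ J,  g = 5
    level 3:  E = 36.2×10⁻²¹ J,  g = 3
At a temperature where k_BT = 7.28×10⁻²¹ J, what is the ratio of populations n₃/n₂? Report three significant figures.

n₃/n₂ = (g₃/g₂) exp[−(E₃−E₂)/kT] = (3/5) × exp(−(6.9 ×10⁻²¹ J)/(7.28 ×10⁻²¹ J)) = (3/5) × exp(-0.94780) = 0.233.

0.233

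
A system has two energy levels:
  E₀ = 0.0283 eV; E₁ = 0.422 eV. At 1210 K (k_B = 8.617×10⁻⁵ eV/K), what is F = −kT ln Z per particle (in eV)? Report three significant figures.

k_BT = 8.617×10⁻⁵ × 1210 K = 0.10427 eV.
Eᵢ/kT = 0.27141, 4.0472.
Z = Σ e^(−Eᵢ/kT) = e^(−0.27141) + e^(−4.0472) = 0.76230 + 0.017471 = 0.77977.
F = −kT ln Z = −0.10427 × ln(0.77977) = −0.10427 × -0.24876 = 0.0259 eV.

0.0259 eV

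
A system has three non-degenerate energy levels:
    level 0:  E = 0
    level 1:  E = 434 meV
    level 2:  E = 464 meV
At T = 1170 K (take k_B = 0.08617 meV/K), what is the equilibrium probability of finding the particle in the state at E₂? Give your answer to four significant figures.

k_BT = 0.08617 × 1170 K = 100.819 meV.
Eᵢ/kT = 0, 4.30474, 4.60231.
Z = Σ e^(−Eᵢ/kT) = e^(−0) + e^(−4.30474) + e^(−4.60231) = 1.00000 + 0.0135044 + 0.0100286 = 1.02353.
P₂ = e^(−E₂/kT) / Z = 0.0100286/1.02353 = 0.009798.

0.009798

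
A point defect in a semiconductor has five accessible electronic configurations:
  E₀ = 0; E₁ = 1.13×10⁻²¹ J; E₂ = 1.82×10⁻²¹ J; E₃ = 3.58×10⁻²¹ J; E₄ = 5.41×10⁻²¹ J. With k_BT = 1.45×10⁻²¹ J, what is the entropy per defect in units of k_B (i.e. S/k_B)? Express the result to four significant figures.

Eᵢ/kT = 0, 0.779310, 1.25517, 2.46897, 3.73103.
Z = Σ e^(−Eᵢ/kT) = e^(−0) + e^(−0.779310) + e^(−1.25517) + e^(−2.46897) + e^(−3.73103) = 1.00000 + 0.458722 + 0.285027 + 0.0846720 + 0.0239681 = 1.85239.
⟨E⟩ = Σ EᵢPᵢ = 0.793514 ×10⁻²¹ J.
S/k_B = ln Z + ⟨E⟩/kT = ln(1.85239) + 0.793514/1.45 = 0.616477 + 0.547251 = 1.164.

1.164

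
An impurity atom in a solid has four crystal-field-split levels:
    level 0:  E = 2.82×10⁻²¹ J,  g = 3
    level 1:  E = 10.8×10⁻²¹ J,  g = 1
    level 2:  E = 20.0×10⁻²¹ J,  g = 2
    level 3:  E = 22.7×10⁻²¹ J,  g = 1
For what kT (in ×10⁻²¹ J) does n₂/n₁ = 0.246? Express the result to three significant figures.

n₂/n₁ = (g₂/g₁) exp[−(E₂−E₁)/kT] = 0.246.
⇒ (E₂−E₁)/kT = ln((2/1)/0.246) = ln(8.1301) = 2.0956.
kT = 9.2 ×10⁻²¹ J / 2.0956 = 4.39 ×10⁻²¹ J.

4.39 ×10⁻²¹ J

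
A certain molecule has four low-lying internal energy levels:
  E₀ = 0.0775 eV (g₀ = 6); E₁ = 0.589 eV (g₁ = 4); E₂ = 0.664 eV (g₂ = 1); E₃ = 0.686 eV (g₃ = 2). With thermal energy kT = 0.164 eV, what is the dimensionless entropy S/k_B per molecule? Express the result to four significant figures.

Eᵢ/kT = 0.472561, 3.59146, 4.04878, 4.18293.
Z = Σ gᵢe^(−Eᵢ/kT) = 6·e^(−0.472561) + 4·e^(−3.59146) + 1·e^(−4.04878) + 2·e^(−4.18293) = 3.74042 + 0.110232 + 0.0174436 + 0.0305075 = 3.89860.
⟨E⟩ = Σ EᵢPᵢ = 0.0993485 eV.
S/k_B = ln Z + ⟨E⟩/kT = ln(3.89860) + 0.0993485/0.164 = 1.36062 + 0.605784 = 1.966.

1.966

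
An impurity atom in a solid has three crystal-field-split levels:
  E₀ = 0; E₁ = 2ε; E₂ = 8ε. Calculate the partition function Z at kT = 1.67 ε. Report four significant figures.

Z = 1.310

Eᵢ/kT = 0, 1.19760, 4.79042.
Z = Σ e^(−Eᵢ/kT) = e^(−0) + e^(−1.19760) + e^(−4.79042) = 1.00000 + 0.301918 + 0.00830897 = 1.31023.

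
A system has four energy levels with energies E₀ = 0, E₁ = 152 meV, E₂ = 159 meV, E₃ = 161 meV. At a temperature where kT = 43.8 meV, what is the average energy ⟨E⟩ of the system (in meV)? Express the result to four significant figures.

Eᵢ/kT = 0, 3.47032, 3.63014, 3.67580.
Z = Σ e^(−Eᵢ/kT) = e^(−0) + e^(−3.47032) + e^(−3.63014) + e^(−3.67580) = 1.00000 + 0.0311071 + 0.0265125 + 0.0253291 = 1.08295.
⟨E⟩ = Σ Eᵢ e^(−Eᵢ/kT) / Z = (0·1.00000 + 152·0.0311071 + 159·0.0265125 + 161·0.0253291) / 1.08295 = 12.02 meV.

12.02 meV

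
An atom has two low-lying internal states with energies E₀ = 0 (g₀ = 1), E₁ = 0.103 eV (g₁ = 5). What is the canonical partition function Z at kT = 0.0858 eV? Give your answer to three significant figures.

Z = 2.51

Eᵢ/kT = 0, 1.2005.
Z = Σ gᵢe^(−Eᵢ/kT) = 1·e^(−0) + 5·e^(−1.2005) = 1.0000 + 1.5052 = 2.5052.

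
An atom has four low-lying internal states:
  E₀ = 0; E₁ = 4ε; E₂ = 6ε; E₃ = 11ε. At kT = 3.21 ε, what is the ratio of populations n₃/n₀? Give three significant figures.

0.0325

n₃/n₀ = exp[−(E₃−E₀)/kT] = exp(−(11ε)/(3.21ε)) = exp(-3.4268) = 0.0325.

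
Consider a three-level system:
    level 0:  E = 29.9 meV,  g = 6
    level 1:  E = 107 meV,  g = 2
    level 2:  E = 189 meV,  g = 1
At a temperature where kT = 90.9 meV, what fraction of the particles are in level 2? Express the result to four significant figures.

0.02471

Eᵢ/kT = 0.328933, 1.17712, 2.07921.
Z = Σ gᵢe^(−Eᵢ/kT) = 6·e^(−0.328933) + 2·e^(−1.17712) + 1·e^(−2.07921) = 4.31815 + 0.616330 + 0.125029 = 5.05951.
P₂ = g₂ e^(−E₂/kT) / Z = 0.125029/5.05951 = 0.02471.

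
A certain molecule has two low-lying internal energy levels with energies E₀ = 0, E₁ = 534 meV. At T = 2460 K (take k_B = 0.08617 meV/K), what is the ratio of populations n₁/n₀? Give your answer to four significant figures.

0.08053

k_BT = 0.08617 × 2460 K = 211.978 meV.
n₁/n₀ = exp[−(E₁−E₀)/kT] = exp(−(534 meV)/(211.978 meV)) = exp(-2.51913) = 0.08053.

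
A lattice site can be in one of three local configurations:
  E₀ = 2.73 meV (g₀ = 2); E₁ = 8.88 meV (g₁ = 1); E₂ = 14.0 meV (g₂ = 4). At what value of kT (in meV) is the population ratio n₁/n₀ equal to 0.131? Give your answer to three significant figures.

4.59 meV

n₁/n₀ = (g₁/g₀) exp[−(E₁−E₀)/kT] = 0.131.
⇒ (E₁−E₀)/kT = ln((1/2)/0.131) = ln(3.8168) = 1.3394.
kT = 6.15 meV / 1.3394 = 4.59 meV.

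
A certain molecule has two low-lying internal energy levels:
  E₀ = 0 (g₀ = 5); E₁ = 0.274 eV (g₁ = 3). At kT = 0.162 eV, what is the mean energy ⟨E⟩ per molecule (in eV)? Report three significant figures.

0.0273 eV

Eᵢ/kT = 0, 1.6914.
Z = Σ gᵢe^(−Eᵢ/kT) = 5·e^(−0) + 3·e^(−1.6914) = 5.0000 + 0.55278 = 5.5528.
⟨E⟩ = Σ Eᵢ gᵢe^(−Eᵢ/kT) / Z = (0·5.0000 + 0.274·0.55278) / 5.5528 = 0.0273 eV.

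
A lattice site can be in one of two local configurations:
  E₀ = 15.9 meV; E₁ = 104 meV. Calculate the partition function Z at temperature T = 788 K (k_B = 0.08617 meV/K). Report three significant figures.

k_BT = 0.08617 × 788 K = 67.902 meV.
Eᵢ/kT = 0.23416, 1.5316.
Z = Σ e^(−Eᵢ/kT) = e^(−0.23416) + e^(−1.5316) = 0.79124 + 0.21619 = 1.0074.

Z = 1.01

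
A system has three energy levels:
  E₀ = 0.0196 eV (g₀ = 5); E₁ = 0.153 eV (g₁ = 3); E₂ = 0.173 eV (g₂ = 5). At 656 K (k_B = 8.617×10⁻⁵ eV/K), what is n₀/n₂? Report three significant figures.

k_BT = 8.617×10⁻⁵ × 656 K = 0.056528 eV.
n₀/n₂ = (g₀/g₂) exp[−(E₀−E₂)/kT] = (5/5) × exp(−(-0.1534 eV)/(0.056528 eV)) = (5/5) × exp(2.7137) = 15.1.

15.1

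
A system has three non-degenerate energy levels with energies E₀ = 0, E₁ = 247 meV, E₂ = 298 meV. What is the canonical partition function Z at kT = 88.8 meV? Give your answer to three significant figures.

Z = 1.10

Eᵢ/kT = 0, 2.7815, 3.3559.
Z = Σ e^(−Eᵢ/kT) = e^(−0) + e^(−2.7815) + e^(−3.3559) = 1.0000 + 0.061946 + 0.034878 = 1.0968.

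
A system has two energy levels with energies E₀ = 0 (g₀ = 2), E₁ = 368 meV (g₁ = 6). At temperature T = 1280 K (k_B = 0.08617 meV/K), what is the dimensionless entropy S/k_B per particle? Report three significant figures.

k_BT = 0.08617 × 1280 K = 110.30 meV.
Eᵢ/kT = 0, 3.3364.
Z = Σ gᵢe^(−Eᵢ/kT) = 2·e^(−0) + 6·e^(−3.3364) = 2.0000 + 0.21339 = 2.2134.
⟨E⟩ = Σ EᵢPᵢ = 35.478 meV.
S/k_B = ln Z + ⟨E⟩/kT = ln(2.2134) + 35.478/110.30 = 0.79453 + 0.32165 = 1.12.

1.12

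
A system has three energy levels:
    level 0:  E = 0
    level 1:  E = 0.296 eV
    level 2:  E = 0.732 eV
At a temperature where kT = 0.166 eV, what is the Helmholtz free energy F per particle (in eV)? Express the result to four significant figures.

-0.02751 eV

Eᵢ/kT = 0, 1.78313, 4.40964.
Z = Σ e^(−Eᵢ/kT) = e^(−0) + e^(−1.78313) + e^(−4.40964) = 1.00000 + 0.168111 + 0.0121596 = 1.18027.
F = −kT ln Z = −0.166 × ln(1.18027) = −0.166 × 0.165743 = -0.02751 eV.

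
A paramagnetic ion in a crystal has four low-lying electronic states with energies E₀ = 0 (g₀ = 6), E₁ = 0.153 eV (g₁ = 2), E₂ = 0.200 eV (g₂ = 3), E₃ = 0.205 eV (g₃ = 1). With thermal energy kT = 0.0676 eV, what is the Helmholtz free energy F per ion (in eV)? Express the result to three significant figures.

-0.126 eV

Eᵢ/kT = 0, 2.2633, 2.9586, 3.0325.
Z = Σ gᵢe^(−Eᵢ/kT) = 6·e^(−0) + 2·e^(−2.2633) + 3·e^(−2.9586) + 1·e^(−3.0325) = 6.0000 + 0.20801 + 0.15567 + 0.048195 = 6.4119.
F = −kT ln Z = −0.0676 × ln(6.4119) = −0.0676 × 1.8582 = -0.126 eV.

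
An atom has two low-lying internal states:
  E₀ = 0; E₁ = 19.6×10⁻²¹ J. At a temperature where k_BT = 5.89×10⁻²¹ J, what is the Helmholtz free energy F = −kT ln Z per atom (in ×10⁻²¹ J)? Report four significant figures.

-0.2076 ×10⁻²¹ J

Eᵢ/kT = 0, 3.32767.
Z = Σ e^(−Eᵢ/kT) = e^(−0) + e^(−3.32767) = 1.00000 + 0.0358766 = 1.03588.
F = −kT ln Z = −5.89 × ln(1.03588) = −5.89 × 0.0352513 = -0.2076 ×10⁻²¹ J.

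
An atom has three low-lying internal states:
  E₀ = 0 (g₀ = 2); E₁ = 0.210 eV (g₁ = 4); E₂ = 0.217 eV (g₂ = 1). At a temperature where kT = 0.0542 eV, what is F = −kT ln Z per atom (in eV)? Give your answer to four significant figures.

Eᵢ/kT = 0, 3.87454, 4.00369.
Z = Σ gᵢe^(−Eᵢ/kT) = 2·e^(−0) + 4·e^(−3.87454) + 1·e^(−4.00369) = 2.00000 + 0.0830555 + 0.0182482 = 2.10130.
F = −kT ln Z = −0.0542 × ln(2.10130) = −0.0542 × 0.742556 = -0.04025 eV.

-0.04025 eV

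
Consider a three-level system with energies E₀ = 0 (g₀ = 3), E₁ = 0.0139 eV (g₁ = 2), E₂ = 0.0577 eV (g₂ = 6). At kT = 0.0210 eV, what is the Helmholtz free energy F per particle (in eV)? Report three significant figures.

-0.0312 eV

Eᵢ/kT = 0, 0.66190, 2.7476.
Z = Σ gᵢe^(−Eᵢ/kT) = 3·e^(−0) + 2·e^(−0.66190) + 6·e^(−2.7476) = 3.0000 + 1.0317 + 0.38449 = 4.4162.
F = −kT ln Z = −0.0210 × ln(4.4162) = −0.0210 × 1.4853 = -0.0312 eV.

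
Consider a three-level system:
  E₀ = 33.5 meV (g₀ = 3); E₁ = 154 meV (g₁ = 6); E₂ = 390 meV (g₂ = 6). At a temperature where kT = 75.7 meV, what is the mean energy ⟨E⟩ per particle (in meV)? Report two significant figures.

72 meV

Eᵢ/kT = 0.4425, 2.034, 5.152.
Z = Σ gᵢe^(−Eᵢ/kT) = 3·e^(−0.4425) + 6·e^(−2.034) + 6·e^(−5.152) = 1.927 + 0.7849 + 0.03473 = 2.747.
⟨E⟩ = Σ Eᵢ gᵢe^(−Eᵢ/kT) / Z = (33.5·1.927 + 154·0.7849 + 390·0.03473) / 2.747 = 72 meV.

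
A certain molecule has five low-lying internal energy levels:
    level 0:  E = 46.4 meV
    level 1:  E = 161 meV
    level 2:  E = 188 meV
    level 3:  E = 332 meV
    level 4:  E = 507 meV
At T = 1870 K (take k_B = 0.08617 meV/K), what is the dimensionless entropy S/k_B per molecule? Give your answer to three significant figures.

1.31

k_BT = 0.08617 × 1870 K = 161.14 meV.
Eᵢ/kT = 0.28795, 0.99913, 1.1667, 2.0603, 3.1463.
Z = Σ e^(−Eᵢ/kT) = e^(−0.28795) + e^(−0.99913) + e^(−1.1667) + e^(−2.0603) + e^(−3.1463) = 0.74980 + 0.36820 + 0.31139 + 0.12742 + 0.043011 = 1.5998.
⟨E⟩ = Σ EᵢPᵢ = 135.47 meV.
S/k_B = ln Z + ⟨E⟩/kT = ln(1.5998) + 135.47/161.14 = 0.46988 + 0.84070 = 1.31.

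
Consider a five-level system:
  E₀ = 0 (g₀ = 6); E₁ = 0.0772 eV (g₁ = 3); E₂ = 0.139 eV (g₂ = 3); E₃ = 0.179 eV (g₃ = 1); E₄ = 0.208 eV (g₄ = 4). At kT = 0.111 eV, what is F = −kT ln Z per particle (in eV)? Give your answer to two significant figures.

Eᵢ/kT = 0, 0.6955, 1.252, 1.613, 1.874.
Z = Σ gᵢe^(−Eᵢ/kT) = 6·e^(−0) + 3·e^(−0.6955) + 3·e^(−1.252) + 1·e^(−1.613) + 4·e^(−1.874) = 6.000 + 1.496 + 0.8578 + 0.1993 + 0.6140 = 9.167.
F = −kT ln Z = −0.111 × ln(9.167) = −0.111 × 2.216 = -0.25 eV.

-0.25 eV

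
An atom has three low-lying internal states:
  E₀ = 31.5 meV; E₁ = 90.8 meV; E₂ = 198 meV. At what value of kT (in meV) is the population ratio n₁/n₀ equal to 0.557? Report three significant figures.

n₁/n₀ = exp[−(E₁−E₀)/kT] = 0.557.
⇒ (E₁−E₀)/kT = ln(1/0.557) = ln(1.7953) = 0.58517.
kT = 59.3 meV / 0.58517 = 101 meV.

101 meV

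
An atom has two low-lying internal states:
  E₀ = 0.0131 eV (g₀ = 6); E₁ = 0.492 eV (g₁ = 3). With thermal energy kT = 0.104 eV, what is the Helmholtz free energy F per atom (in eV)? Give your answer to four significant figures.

Eᵢ/kT = 0.125962, 4.73077.
Z = Σ gᵢe^(−Eᵢ/kT) = 6·e^(−0.125962) + 3·e^(−4.73077) = 5.28989 + 0.0264590 = 5.31635.
F = −kT ln Z = −0.104 × ln(5.31635) = −0.104 × 1.67079 = -0.1738 eV.

-0.1738 eV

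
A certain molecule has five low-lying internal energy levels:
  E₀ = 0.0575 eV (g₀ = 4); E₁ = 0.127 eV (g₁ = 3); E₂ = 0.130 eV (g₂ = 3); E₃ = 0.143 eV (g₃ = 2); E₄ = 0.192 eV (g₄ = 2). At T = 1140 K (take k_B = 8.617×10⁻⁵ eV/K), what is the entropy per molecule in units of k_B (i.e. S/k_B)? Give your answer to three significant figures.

2.54

k_BT = 8.617×10⁻⁵ × 1140 K = 0.098234 eV.
Eᵢ/kT = 0.58534, 1.2928, 1.3234, 1.4557, 1.9545.
Z = Σ gᵢe^(−Eᵢ/kT) = 4·e^(−0.58534) + 3·e^(−1.2928) + 3·e^(−1.3234) + 2·e^(−1.4557) + 2·e^(−1.9545) = 2.2277 + 0.82350 + 0.79869 + 0.46647 + 0.28327 = 4.5996.
⟨E⟩ = Σ EᵢPᵢ = 0.099487 eV.
S/k_B = ln Z + ⟨E⟩/kT = ln(4.5996) + 0.099487/0.098234 = 1.5260 + 1.0128 = 2.54.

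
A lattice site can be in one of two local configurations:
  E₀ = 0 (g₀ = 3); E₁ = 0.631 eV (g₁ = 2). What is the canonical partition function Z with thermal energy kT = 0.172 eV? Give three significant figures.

Eᵢ/kT = 0, 3.6686.
Z = Σ gᵢe^(−Eᵢ/kT) = 3·e^(−0) + 2·e^(−3.6686) = 3.0000 + 0.051024 = 3.0510.

Z = 3.05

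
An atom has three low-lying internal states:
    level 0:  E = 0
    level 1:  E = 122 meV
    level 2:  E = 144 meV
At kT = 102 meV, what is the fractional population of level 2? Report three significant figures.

0.158

Eᵢ/kT = 0, 1.1961, 1.4118.
Z = Σ e^(−Eᵢ/kT) = e^(−0) + e^(−1.1961) + e^(−1.4118) = 1.0000 + 0.30237 + 0.24370 = 1.5461.
P₂ = e^(−E₂/kT) / Z = 0.24370/1.5461 = 0.158.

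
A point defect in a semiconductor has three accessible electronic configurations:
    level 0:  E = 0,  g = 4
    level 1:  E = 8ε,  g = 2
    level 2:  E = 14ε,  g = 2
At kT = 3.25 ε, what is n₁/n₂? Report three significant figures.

6.34

n₁/n₂ = (g₁/g₂) exp[−(E₁−E₂)/kT] = (2/2) × exp(−(-6ε)/(3.25ε)) = (2/2) × exp(1.8462) = 6.34.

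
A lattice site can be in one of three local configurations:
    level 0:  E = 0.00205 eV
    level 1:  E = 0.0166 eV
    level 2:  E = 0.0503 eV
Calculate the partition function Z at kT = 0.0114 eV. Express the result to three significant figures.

Eᵢ/kT = 0.17982, 1.4561, 4.4123.
Z = Σ e^(−Eᵢ/kT) = e^(−0.17982) + e^(−1.4561) + e^(−4.4123) = 0.83542 + 0.23314 + 0.012127 = 1.0807.

Z = 1.08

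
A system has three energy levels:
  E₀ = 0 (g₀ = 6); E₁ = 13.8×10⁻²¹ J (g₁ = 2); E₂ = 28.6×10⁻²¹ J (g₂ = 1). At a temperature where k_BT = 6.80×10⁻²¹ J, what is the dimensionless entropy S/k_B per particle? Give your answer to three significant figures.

Eᵢ/kT = 0, 2.0294, 4.2059.
Z = Σ gᵢe^(−Eᵢ/kT) = 6·e^(−0) + 2·e^(−2.0294) + 1·e^(−4.2059) = 6.0000 + 0.26283 + 0.014907 = 6.2777.
⟨E⟩ = Σ EᵢPᵢ = 0.64568 ×10⁻²¹ J.
S/k_B = ln Z + ⟨E⟩/kT = ln(6.2777) + 0.64568/6.80 = 1.8370 + 0.094953 = 1.93.

1.93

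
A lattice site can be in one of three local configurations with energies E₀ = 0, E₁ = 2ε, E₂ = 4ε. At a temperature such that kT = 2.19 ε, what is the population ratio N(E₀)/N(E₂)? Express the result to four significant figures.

n₀/n₂ = exp[−(E₀−E₂)/kT] = exp(−(-4ε)/(2.19ε)) = exp(1.82648) = 6.212.

6.212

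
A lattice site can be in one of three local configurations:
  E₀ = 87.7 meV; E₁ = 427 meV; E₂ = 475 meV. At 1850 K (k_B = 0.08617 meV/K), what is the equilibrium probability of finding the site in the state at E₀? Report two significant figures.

k_BT = 0.08617 × 1850 K = 159.4 meV.
Eᵢ/kT = 0.5502, 2.679, 2.980.
Z = Σ e^(−Eᵢ/kT) = e^(−0.5502) + e^(−2.679) + e^(−2.980) = 0.5768 + 0.06863 + 0.05079 = 0.6962.
P₀ = e^(−E₀/kT) / Z = 0.5768/0.6962 = 0.83.

0.83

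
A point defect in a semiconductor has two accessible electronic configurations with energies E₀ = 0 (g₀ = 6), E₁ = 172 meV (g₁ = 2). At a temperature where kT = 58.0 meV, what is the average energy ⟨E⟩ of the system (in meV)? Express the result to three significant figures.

2.90 meV

Eᵢ/kT = 0, 2.9655.
Z = Σ gᵢe^(−Eᵢ/kT) = 6·e^(−0) + 2·e^(−2.9655) = 6.0000 + 0.10307 = 6.1031.
⟨E⟩ = Σ Eᵢ gᵢe^(−Eᵢ/kT) / Z = (0·6.0000 + 172·0.10307) / 6.1031 = 2.90 meV.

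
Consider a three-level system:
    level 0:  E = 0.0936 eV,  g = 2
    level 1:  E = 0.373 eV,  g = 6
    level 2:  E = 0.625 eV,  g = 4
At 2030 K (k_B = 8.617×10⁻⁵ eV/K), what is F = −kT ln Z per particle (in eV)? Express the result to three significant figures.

-0.121 eV

k_BT = 8.617×10⁻⁵ × 2030 K = 0.17493 eV.
Eᵢ/kT = 0.53507, 2.1323, 3.5729.
Z = Σ gᵢe^(−Eᵢ/kT) = 2·e^(−0.53507) + 6·e^(−2.1323) + 4·e^(−3.5729) = 1.1713 + 0.71139 + 0.11230 = 1.9950.
F = −kT ln Z = −0.17493 × ln(1.9950) = −0.17493 × 0.69064 = -0.121 eV.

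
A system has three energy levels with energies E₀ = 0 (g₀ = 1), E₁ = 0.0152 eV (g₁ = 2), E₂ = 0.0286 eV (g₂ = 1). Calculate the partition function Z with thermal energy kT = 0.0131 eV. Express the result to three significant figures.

Z = 1.74

Eᵢ/kT = 0, 1.1603, 2.1832.
Z = Σ gᵢe^(−Eᵢ/kT) = 1·e^(−0) + 2·e^(−1.1603) + 1·e^(−2.1832) = 1.0000 + 0.62678 + 0.11268 = 1.7395.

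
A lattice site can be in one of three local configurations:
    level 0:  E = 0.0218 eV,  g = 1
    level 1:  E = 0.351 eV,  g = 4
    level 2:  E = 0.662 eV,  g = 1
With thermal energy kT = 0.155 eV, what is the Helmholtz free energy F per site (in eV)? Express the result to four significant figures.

-0.04046 eV

Eᵢ/kT = 0.140645, 2.26452, 4.27097.
Z = Σ gᵢe^(−Eᵢ/kT) = 1·e^(−0.140645) + 4·e^(−2.26452) + 1·e^(−4.27097) = 0.868798 + 0.415520 + 0.0139682 = 1.29829.
F = −kT ln Z = −0.155 × ln(1.29829) = −0.155 × 0.261048 = -0.04046 eV.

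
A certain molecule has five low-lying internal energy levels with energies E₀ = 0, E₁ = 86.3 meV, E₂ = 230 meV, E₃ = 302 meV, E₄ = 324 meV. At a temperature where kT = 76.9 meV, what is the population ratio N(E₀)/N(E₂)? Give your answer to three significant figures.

n₀/n₂ = exp[−(E₀−E₂)/kT] = exp(−(-230 meV)/(76.9 meV)) = exp(2.9909) = 19.9.

19.9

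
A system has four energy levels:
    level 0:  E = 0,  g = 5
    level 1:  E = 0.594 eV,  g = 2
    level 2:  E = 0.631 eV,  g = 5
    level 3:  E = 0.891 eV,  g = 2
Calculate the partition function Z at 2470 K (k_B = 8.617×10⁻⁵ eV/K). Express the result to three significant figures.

Z = 5.41

k_BT = 8.617×10⁻⁵ × 2470 K = 0.21284 eV.
Eᵢ/kT = 0, 2.7908, 2.9647, 4.1862.
Z = Σ gᵢe^(−Eᵢ/kT) = 5·e^(−0) + 2·e^(−2.7908) + 5·e^(−2.9647) + 2·e^(−4.1862) = 5.0000 + 0.12274 + 0.25788 + 0.030408 = 5.4110.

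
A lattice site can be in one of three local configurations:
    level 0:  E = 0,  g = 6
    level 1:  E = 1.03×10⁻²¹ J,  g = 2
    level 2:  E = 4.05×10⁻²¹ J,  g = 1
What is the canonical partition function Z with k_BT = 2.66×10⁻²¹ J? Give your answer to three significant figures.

Eᵢ/kT = 0, 0.38722, 1.5226.
Z = Σ gᵢe^(−Eᵢ/kT) = 6·e^(−0) + 2·e^(−0.38722) + 1·e^(−1.5226) = 6.0000 + 1.3579 + 0.21814 = 7.5760.

Z = 7.58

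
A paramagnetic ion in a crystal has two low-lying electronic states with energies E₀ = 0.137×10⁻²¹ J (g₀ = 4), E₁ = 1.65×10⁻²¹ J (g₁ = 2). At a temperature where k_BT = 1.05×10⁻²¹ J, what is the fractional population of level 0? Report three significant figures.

0.894

Eᵢ/kT = 0.13048, 1.5714.
Z = Σ gᵢe^(−Eᵢ/kT) = 4·e^(−0.13048) + 2·e^(−1.5714) = 3.5107 + 0.41551 = 3.9262.
P₀ = g₀ e^(−E₀/kT) / Z = 3.5107/3.9262 = 0.894.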